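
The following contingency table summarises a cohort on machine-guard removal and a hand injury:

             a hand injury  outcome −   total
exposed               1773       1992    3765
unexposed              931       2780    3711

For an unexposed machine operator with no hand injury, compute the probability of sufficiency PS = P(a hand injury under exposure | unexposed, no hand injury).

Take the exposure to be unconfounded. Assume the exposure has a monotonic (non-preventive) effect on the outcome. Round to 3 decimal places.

PS ≈ 0.294

p₁ = P(outcome | exposed) = 1773/3765 = 0.47092
p₀ = P(outcome | unexposed) = 931/3711 = 0.25088
Under exogeneity and monotonicity, PS = (p₁ − p₀) / (1 − p₀).
PS = (0.47092 − 0.25088) / (1 − 0.25088) = 0.22004 / 0.74912 ≈ 0.2937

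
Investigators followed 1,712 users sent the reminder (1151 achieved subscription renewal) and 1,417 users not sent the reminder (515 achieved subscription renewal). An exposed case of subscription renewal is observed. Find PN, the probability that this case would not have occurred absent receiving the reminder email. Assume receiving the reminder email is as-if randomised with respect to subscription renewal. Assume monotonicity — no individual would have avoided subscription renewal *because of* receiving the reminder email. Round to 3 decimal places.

p₁ = P(outcome | exposed) = 1151/1712 = 0.67231
p₀ = P(outcome | unexposed) = 515/1417 = 0.36344
Under exogeneity and monotonicity, PN = (p₁ − p₀) / p₁.
PN = (0.67231 − 0.36344) / 0.67231 = 0.30887 / 0.67231 ≈ 0.4594

PN ≈ 0.459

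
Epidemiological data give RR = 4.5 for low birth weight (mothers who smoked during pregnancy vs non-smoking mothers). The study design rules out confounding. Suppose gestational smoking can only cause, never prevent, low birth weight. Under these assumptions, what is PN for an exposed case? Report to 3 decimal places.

Under exogeneity and monotonicity, PN = (RR − 1) / RR = 1 − 1/RR.
PN = (4.5 − 1) / 4.5 = 3.5 / 4.5 ≈ 0.7778

PN ≈ 0.778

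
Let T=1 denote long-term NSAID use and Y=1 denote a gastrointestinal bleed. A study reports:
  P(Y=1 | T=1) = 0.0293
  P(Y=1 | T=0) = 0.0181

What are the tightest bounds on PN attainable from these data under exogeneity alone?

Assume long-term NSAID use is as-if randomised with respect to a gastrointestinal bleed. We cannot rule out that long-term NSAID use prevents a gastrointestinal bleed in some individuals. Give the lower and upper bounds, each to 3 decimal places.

Let p₁ = 0.0293, p₀ = 0.0181.
Under exogeneity alone the bounds on PN are max{0,(p₁−p₀)/p₁} ≤ PN ≤ min{1,(1−p₀)/p₁}.
  lower = (p₁ − p₀)/p₁ = 0.0112 / 0.0293 ≈ 0.3823
  upper = min{1, (1 − p₀)/p₁} = 0.9819 / 0.0293 ≈ 33.5119 → capped at 1

0.382 ≤ PN ≤ 1.000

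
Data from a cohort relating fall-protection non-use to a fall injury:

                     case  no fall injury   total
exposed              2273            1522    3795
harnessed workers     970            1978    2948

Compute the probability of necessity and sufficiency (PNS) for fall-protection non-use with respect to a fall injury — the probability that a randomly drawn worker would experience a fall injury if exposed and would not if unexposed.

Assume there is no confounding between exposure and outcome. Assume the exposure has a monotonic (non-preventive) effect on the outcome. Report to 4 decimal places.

PNS ≈ 0.2699

p₁ = P(outcome | exposed) = 2273/3795 = 0.59895
p₀ = P(outcome | unexposed) = 970/2948 = 0.32904
Under exogeneity and monotonicity, PNS = p₁ − p₀.
PNS = 0.59895 − 0.32904 = 0.26991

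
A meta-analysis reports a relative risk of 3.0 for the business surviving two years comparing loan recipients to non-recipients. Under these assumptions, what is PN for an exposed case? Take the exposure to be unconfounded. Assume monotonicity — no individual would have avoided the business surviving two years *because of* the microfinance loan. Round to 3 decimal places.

Under exogeneity and monotonicity, PN = (RR − 1) / RR = 1 − 1/RR.
PN = (3.0 − 1) / 3.0 = 2 / 3.0 ≈ 0.6667

PN ≈ 0.667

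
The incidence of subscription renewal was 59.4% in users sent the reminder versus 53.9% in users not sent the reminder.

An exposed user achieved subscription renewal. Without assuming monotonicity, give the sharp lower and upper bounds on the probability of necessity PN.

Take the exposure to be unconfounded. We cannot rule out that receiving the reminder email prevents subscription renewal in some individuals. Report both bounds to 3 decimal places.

0.093 ≤ PN ≤ 0.776

p₁ = 0.594, p₀ = 0.539.
Under exogeneity alone the bounds on PN are max{0,(p₁−p₀)/p₁} ≤ PN ≤ min{1,(1−p₀)/p₁}.
  lower = (p₁ − p₀)/p₁ = 0.055 / 0.594 ≈ 0.0926
  upper = min{1, (1 − p₀)/p₁} = 0.461 / 0.594 ≈ 0.7761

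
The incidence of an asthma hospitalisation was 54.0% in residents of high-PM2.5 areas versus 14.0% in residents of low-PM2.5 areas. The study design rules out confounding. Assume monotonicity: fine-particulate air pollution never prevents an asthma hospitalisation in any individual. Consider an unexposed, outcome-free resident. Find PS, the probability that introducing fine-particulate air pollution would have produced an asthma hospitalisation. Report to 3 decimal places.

p₁ = 0.54, p₀ = 0.14.
Under exogeneity and monotonicity, PS = (p₁ − p₀) / (1 − p₀).
PS = (0.54 − 0.14) / (1 − 0.14) = 0.4 / 0.86 ≈ 0.4651

PS ≈ 0.465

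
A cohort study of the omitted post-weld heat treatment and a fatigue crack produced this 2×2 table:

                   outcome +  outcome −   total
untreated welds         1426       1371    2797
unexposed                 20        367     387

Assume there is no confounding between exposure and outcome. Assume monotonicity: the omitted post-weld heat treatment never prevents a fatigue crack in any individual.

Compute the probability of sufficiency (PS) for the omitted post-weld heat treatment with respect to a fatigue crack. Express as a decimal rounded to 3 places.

p₁ = P(outcome | exposed) = 1426/2797 = 0.50983
p₀ = P(outcome | unexposed) = 20/387 = 0.05168
Under exogeneity and monotonicity, PS = (p₁ − p₀)/(1 − p₀).
PS = (0.50983 − 0.05168) / 0.94832 ≈ 0.4831

PS ≈ 0.483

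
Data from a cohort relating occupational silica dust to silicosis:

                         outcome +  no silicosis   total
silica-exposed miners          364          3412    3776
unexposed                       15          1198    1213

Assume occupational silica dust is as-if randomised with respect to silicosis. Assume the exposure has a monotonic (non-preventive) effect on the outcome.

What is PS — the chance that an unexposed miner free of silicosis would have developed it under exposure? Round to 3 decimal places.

PS ≈ 0.085

p₁ = P(outcome | exposed) = 364/3776 = 0.096398
p₀ = P(outcome | unexposed) = 15/1213 = 0.012366
Under exogeneity and monotonicity, PS = (p₁ − p₀)/(1 − p₀).
PS = (0.096398 − 0.012366) / 0.98763 ≈ 0.0851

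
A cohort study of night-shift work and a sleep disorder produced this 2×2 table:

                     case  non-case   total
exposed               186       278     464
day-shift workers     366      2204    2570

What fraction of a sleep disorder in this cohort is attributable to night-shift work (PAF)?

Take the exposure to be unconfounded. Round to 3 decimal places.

PAF ≈ 0.217

p₁ = P(outcome | exposed) = 186/464 = 0.40086
p₀ = P(outcome | unexposed) = 366/2570 = 0.14241
Exposure prevalence π = 464/3034 = 0.15293; overall risk P(Y=1) = 0.18194.
Under exogeneity, PAF = [P(Y=1) − p₀]/P(Y=1).
PAF = (0.18194 − 0.14241) / 0.18194 ≈ 0.2172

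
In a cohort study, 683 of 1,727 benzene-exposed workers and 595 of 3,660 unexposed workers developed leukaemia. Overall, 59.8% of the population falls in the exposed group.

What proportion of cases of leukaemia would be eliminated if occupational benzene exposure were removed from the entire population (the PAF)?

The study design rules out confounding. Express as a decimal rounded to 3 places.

p₁ = P(outcome | exposed) = 683/1727 = 0.39548
p₀ = P(outcome | unexposed) = 595/3660 = 0.16257
Overall risk P(Y=1) = π·p₁ + (1−π)·p₀ = 0.598×0.39548 + 0.402×0.16257 = 0.30185.
Under exogeneity, PAF = [P(Y=1) − p₀] / P(Y=1).
PAF = (0.30185 − 0.16257) / 0.30185 ≈ 0.4614

PAF ≈ 0.461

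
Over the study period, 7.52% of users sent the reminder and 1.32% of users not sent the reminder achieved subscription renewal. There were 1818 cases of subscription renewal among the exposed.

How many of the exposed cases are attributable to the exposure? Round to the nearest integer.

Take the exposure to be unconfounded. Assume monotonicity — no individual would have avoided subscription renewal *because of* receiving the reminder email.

about 1499 cases

p₁ = 0.0752, p₀ = 0.0132.
PN = (p₁ − p₀)/p₁ = (0.0752 − 0.0132) / 0.0752 ≈ 0.82447.
Attributable cases ≈ PN × (exposed cases) = 0.82447 × 1818 ≈ 1498.88.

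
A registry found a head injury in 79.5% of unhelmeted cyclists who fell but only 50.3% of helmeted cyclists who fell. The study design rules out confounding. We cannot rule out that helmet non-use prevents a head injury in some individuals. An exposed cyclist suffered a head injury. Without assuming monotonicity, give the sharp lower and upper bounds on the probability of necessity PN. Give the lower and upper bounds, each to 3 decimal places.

p₁ = 0.795, p₀ = 0.503.
Under exogeneity alone the bounds on PN are max{0,(p₁−p₀)/p₁} ≤ PN ≤ min{1,(1−p₀)/p₁}.
  lower = (p₁ − p₀)/p₁ = 0.292 / 0.795 ≈ 0.3673
  upper = min{1, (1 − p₀)/p₁} = 0.497 / 0.795 ≈ 0.6252

0.367 ≤ PN ≤ 0.625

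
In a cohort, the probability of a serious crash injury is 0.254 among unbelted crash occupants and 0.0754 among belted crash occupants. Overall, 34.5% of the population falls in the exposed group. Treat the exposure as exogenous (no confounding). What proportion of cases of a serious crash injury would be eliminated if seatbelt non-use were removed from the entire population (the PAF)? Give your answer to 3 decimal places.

Let p₁ = 0.254, p₀ = 0.0754.
Overall risk P(Y=1) = π·p₁ + (1−π)·p₀ = 0.345×0.254 + 0.655×0.0754 = 0.13702.
Under exogeneity, PAF = [P(Y=1) − p₀] / P(Y=1).
PAF = (0.13702 − 0.0754) / 0.13702 ≈ 0.4497

PAF ≈ 0.450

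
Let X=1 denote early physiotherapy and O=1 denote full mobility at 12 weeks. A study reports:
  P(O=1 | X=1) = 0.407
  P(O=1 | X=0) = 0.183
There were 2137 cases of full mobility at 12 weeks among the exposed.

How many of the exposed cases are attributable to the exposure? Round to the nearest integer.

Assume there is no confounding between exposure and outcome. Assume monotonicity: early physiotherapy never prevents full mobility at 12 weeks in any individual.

Let p₁ = 0.407, p₀ = 0.183.
PN = (p₁ − p₀)/p₁ = (0.407 − 0.183) / 0.407 ≈ 0.55037.
Attributable cases ≈ PN × (exposed cases) = 0.55037 × 2137 ≈ 1176.14.

about 1176 cases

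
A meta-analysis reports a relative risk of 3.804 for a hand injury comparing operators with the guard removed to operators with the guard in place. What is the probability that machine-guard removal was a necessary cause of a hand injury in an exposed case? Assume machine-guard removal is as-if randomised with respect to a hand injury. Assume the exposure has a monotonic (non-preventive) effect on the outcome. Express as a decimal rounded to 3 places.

PN ≈ 0.737

Under exogeneity and monotonicity, PN = (RR − 1) / RR = 1 − 1/RR.
PN = (3.804 − 1) / 3.804 = 2.804 / 3.804 ≈ 0.7371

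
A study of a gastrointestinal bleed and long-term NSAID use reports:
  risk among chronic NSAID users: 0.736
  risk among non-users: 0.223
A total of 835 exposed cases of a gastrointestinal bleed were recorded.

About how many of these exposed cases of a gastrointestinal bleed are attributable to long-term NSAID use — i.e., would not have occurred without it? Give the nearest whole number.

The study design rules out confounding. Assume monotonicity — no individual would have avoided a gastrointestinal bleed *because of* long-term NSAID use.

about 582 cases

Let p₁ = 0.736, p₀ = 0.223.
PN = (p₁ − p₀)/p₁ = (0.736 − 0.223) / 0.736 ≈ 0.69701.
Attributable cases ≈ PN × (exposed cases) = 0.69701 × 835 ≈ 582.00.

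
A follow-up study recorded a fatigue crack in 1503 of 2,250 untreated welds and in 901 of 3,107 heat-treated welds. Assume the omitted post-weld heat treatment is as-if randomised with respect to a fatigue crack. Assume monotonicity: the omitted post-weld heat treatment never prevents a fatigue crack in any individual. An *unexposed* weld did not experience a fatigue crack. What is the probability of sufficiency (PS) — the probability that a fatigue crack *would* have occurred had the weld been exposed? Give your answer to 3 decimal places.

PS ≈ 0.532

p₁ = P(outcome | exposed) = 1503/2250 = 0.668
p₀ = P(outcome | unexposed) = 901/3107 = 0.28999
Under exogeneity and monotonicity, PS = (p₁ − p₀) / (1 − p₀).
PS = (0.668 − 0.28999) / (1 − 0.28999) = 0.37801 / 0.71001 ≈ 0.5324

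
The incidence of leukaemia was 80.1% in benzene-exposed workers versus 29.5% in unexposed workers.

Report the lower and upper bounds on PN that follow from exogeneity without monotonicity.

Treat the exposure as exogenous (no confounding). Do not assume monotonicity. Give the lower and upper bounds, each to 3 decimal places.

0.632 ≤ PN ≤ 0.880

p₁ = 0.801, p₀ = 0.295.
Under exogeneity alone the bounds on PN are max{0,(p₁−p₀)/p₁} ≤ PN ≤ min{1,(1−p₀)/p₁}.
  lower = (p₁ − p₀)/p₁ = 0.506 / 0.801 ≈ 0.6317
  upper = min{1, (1 − p₀)/p₁} = 0.705 / 0.801 ≈ 0.8801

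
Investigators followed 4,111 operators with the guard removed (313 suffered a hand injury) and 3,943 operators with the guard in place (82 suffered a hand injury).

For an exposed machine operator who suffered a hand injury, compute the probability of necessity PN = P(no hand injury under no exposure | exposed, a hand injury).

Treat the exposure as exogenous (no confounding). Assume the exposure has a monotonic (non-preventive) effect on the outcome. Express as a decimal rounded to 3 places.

p₁ = P(outcome | exposed) = 313/4111 = 0.076137
p₀ = P(outcome | unexposed) = 82/3943 = 0.020796
Under exogeneity and monotonicity, PN = (p₁ − p₀) / p₁.
PN = (0.076137 − 0.020796) / 0.076137 = 0.055341 / 0.076137 ≈ 0.7269

PN ≈ 0.727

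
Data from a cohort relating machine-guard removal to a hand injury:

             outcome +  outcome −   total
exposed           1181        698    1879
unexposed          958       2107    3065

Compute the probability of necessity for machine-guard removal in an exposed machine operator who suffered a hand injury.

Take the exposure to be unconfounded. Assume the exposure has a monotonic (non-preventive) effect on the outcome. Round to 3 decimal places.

PN ≈ 0.503

p₁ = P(outcome | exposed) = 1181/1879 = 0.62853
p₀ = P(outcome | unexposed) = 958/3065 = 0.31256
Under exogeneity and monotonicity, PN = (p₁ − p₀)/p₁.
PN = (0.62853 − 0.31256) / 0.62853 ≈ 0.5027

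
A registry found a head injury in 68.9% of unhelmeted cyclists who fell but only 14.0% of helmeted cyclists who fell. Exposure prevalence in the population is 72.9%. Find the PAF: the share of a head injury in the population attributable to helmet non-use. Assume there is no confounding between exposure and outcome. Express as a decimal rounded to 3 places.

p₁ = 0.689, p₀ = 0.14.
Overall risk P(Y=1) = π·p₁ + (1−π)·p₀ = 0.729×0.689 + 0.271×0.14 = 0.54022.
Under exogeneity, PAF = [P(Y=1) − p₀] / P(Y=1).
PAF = (0.54022 − 0.14) / 0.54022 ≈ 0.7408

PAF ≈ 0.741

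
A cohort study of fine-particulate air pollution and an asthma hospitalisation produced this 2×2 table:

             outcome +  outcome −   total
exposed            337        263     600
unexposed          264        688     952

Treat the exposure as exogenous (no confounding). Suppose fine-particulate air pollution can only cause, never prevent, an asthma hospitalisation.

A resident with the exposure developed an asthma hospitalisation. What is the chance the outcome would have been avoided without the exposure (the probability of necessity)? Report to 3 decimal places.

PN ≈ 0.506

p₁ = P(outcome | exposed) = 337/600 = 0.56167
p₀ = P(outcome | unexposed) = 264/952 = 0.27731
Under exogeneity and monotonicity, PN = (p₁ − p₀) / p₁.
PN = (0.56167 − 0.27731) / 0.56167 = 0.28436 / 0.56167 ≈ 0.5063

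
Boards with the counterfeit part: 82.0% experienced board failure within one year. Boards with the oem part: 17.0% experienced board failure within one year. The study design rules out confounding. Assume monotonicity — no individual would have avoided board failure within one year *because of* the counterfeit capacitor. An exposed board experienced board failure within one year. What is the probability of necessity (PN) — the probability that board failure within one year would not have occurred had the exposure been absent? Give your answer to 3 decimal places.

p₁ = 0.82, p₀ = 0.17.
Under exogeneity and monotonicity, PN = (p₁ − p₀) / p₁.
PN = (0.82 − 0.17) / 0.82 = 0.65 / 0.82 ≈ 0.7927

PN ≈ 0.793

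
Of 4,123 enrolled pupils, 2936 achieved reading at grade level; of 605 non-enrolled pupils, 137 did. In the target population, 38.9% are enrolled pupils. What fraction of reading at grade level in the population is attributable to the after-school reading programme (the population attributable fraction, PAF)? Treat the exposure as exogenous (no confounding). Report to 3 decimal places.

p₁ = P(outcome | exposed) = 2936/4123 = 0.7121
p₀ = P(outcome | unexposed) = 137/605 = 0.22645
Overall risk P(Y=1) = π·p₁ + (1−π)·p₀ = 0.389×0.7121 + 0.611×0.22645 = 0.41537.
Under exogeneity, PAF = [P(Y=1) − p₀] / P(Y=1).
PAF = (0.41537 − 0.22645) / 0.41537 ≈ 0.4548

PAF ≈ 0.455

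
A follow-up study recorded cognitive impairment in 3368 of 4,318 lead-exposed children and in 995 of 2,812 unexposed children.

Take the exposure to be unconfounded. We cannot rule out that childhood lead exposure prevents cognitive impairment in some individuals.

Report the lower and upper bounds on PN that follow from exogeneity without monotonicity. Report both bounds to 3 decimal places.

0.546 ≤ PN ≤ 0.828

p₁ = P(outcome | exposed) = 3368/4318 = 0.77999
p₀ = P(outcome | unexposed) = 995/2812 = 0.35384
Under exogeneity alone the bounds on PN are max{0,(p₁−p₀)/p₁} ≤ PN ≤ min{1,(1−p₀)/p₁}.
  lower = (p₁ − p₀)/p₁ = 0.42615 / 0.77999 ≈ 0.5464
  upper = min{1, (1 − p₀)/p₁} = 0.64616 / 0.77999 ≈ 0.8284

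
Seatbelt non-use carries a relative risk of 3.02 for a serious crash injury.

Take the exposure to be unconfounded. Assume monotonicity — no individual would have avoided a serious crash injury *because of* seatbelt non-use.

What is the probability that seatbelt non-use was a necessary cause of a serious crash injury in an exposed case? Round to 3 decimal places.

PN ≈ 0.669

Under exogeneity and monotonicity, PN = (RR − 1) / RR = 1 − 1/RR.
PN = (3.02 − 1) / 3.02 = 2.02 / 3.02 ≈ 0.6689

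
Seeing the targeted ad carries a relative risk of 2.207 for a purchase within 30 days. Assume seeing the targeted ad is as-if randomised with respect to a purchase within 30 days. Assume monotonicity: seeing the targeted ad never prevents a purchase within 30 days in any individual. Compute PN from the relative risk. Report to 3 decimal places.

Under exogeneity and monotonicity, PN = (RR − 1) / RR = 1 − 1/RR.
PN = (2.207 − 1) / 2.207 = 1.207 / 2.207 ≈ 0.5469

PN ≈ 0.547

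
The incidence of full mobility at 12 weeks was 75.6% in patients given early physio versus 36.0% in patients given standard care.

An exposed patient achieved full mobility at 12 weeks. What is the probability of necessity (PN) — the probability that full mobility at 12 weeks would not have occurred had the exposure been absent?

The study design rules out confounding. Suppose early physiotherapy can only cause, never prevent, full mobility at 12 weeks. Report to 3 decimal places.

PN ≈ 0.524

p₁ = 0.756, p₀ = 0.36.
Under exogeneity and monotonicity, PN = (p₁ − p₀) / p₁.
PN = (0.756 − 0.36) / 0.756 = 0.396 / 0.756 ≈ 0.5238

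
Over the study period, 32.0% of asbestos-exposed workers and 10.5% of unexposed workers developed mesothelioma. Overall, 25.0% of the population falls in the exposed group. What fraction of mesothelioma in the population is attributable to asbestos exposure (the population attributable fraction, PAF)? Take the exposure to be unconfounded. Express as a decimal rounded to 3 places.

p₁ = 0.32, p₀ = 0.105.
Overall risk P(Y=1) = π·p₁ + (1−π)·p₀ = 0.25×0.32 + 0.75×0.105 = 0.15875.
Under exogeneity, PAF = [P(Y=1) − p₀] / P(Y=1).
PAF = (0.15875 − 0.105) / 0.15875 ≈ 0.3386

PAF ≈ 0.339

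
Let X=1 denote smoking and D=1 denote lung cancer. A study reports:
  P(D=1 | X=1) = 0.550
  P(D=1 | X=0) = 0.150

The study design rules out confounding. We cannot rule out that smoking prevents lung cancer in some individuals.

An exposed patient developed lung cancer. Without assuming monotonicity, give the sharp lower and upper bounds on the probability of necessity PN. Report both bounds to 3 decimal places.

Let p₁ = 0.55, p₀ = 0.15.
Under exogeneity alone the bounds on PN are max{0,(p₁−p₀)/p₁} ≤ PN ≤ min{1,(1−p₀)/p₁}.
  lower = (p₁ − p₀)/p₁ = 0.4 / 0.55 ≈ 0.7273
  upper = min{1, (1 − p₀)/p₁} = 0.85 / 0.55 ≈ 1.5455 → capped at 1

0.727 ≤ PN ≤ 1.000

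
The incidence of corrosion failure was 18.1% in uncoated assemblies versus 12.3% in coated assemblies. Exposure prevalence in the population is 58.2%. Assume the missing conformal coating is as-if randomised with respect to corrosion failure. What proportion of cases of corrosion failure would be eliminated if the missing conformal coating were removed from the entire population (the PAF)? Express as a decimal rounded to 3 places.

p₁ = 0.181, p₀ = 0.123.
Overall risk P(Y=1) = π·p₁ + (1−π)·p₀ = 0.582×0.181 + 0.418×0.123 = 0.15676.
Under exogeneity, PAF = [P(Y=1) − p₀] / P(Y=1).
PAF = (0.15676 − 0.123) / 0.15676 ≈ 0.2153

PAF ≈ 0.215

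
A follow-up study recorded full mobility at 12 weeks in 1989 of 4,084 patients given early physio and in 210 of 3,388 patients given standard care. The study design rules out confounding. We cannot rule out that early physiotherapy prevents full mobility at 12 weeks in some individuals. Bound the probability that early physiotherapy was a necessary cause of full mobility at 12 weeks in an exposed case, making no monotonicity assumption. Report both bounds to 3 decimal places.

0.873 ≤ PN ≤ 1.000

p₁ = P(outcome | exposed) = 1989/4084 = 0.48702
p₀ = P(outcome | unexposed) = 210/3388 = 0.061983
Under exogeneity alone the bounds on PN are max{0,(p₁−p₀)/p₁} ≤ PN ≤ min{1,(1−p₀)/p₁}.
  lower = (p₁ − p₀)/p₁ = 0.42504 / 0.48702 ≈ 0.8727
  upper = min{1, (1 − p₀)/p₁} = 0.93802 / 0.48702 ≈ 1.9260 → capped at 1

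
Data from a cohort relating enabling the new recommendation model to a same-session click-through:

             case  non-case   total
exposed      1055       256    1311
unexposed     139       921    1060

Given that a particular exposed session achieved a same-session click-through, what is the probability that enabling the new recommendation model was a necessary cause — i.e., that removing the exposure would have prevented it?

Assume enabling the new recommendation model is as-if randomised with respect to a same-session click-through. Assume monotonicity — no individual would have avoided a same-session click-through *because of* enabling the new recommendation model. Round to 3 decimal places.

p₁ = P(outcome | exposed) = 1055/1311 = 0.80473
p₀ = P(outcome | unexposed) = 139/1060 = 0.13113
Under exogeneity and monotonicity, PN = (p₁ − p₀) / p₁.
PN = (0.80473 − 0.13113) / 0.80473 = 0.6736 / 0.80473 ≈ 0.8370

PN ≈ 0.837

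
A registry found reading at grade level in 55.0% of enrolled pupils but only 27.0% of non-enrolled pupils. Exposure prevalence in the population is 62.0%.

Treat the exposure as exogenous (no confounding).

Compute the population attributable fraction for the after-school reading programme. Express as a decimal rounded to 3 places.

PAF ≈ 0.391

p₁ = 0.55, p₀ = 0.27.
Overall risk P(Y=1) = π·p₁ + (1−π)·p₀ = 0.62×0.55 + 0.38×0.27 = 0.4436.
Under exogeneity, PAF = [P(Y=1) − p₀] / P(Y=1).
PAF = (0.4436 − 0.27) / 0.4436 ≈ 0.3913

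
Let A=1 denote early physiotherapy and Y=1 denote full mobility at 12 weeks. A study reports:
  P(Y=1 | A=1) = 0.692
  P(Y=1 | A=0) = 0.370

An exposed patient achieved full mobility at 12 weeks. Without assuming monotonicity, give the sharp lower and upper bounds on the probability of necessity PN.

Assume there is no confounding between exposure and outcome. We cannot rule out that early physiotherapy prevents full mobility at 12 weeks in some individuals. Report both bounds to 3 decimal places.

0.465 ≤ PN ≤ 0.910

Let p₁ = 0.692, p₀ = 0.37.
Under exogeneity alone the bounds on PN are max{0,(p₁−p₀)/p₁} ≤ PN ≤ min{1,(1−p₀)/p₁}.
  lower = (p₁ − p₀)/p₁ = 0.322 / 0.692 ≈ 0.4653
  upper = min{1, (1 − p₀)/p₁} = 0.63 / 0.692 ≈ 0.9104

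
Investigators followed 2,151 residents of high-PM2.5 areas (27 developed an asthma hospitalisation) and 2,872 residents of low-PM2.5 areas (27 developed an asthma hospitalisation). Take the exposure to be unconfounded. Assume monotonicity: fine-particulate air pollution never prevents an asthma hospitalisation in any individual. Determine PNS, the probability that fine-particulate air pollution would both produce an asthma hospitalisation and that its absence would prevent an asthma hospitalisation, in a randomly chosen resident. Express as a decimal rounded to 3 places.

p₁ = P(outcome | exposed) = 27/2151 = 0.012552
p₀ = P(outcome | unexposed) = 27/2872 = 0.0094011
Under exogeneity and monotonicity, PNS = p₁ − p₀.
PNS = 0.012552 − 0.0094011 = 0.0031512

PNS ≈ 0.003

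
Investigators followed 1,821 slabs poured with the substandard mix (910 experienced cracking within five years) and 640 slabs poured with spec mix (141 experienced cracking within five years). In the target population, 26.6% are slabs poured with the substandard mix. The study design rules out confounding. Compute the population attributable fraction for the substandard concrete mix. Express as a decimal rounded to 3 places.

PAF ≈ 0.252

p₁ = P(outcome | exposed) = 910/1821 = 0.49973
p₀ = P(outcome | unexposed) = 141/640 = 0.22031
Overall risk P(Y=1) = π·p₁ + (1−π)·p₀ = 0.266×0.49973 + 0.734×0.22031 = 0.29464.
Under exogeneity, PAF = [P(Y=1) − p₀] / P(Y=1).
PAF = (0.29464 − 0.22031) / 0.29464 ≈ 0.2523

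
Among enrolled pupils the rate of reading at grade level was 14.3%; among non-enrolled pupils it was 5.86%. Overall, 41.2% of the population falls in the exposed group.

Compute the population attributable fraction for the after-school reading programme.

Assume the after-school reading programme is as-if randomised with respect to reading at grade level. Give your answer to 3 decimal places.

p₁ = 0.143, p₀ = 0.0586.
Overall risk P(Y=1) = π·p₁ + (1−π)·p₀ = 0.412×0.143 + 0.588×0.0586 = 0.093373.
Under exogeneity, PAF = [P(Y=1) − p₀] / P(Y=1).
PAF = (0.093373 − 0.0586) / 0.093373 ≈ 0.3724

PAF ≈ 0.372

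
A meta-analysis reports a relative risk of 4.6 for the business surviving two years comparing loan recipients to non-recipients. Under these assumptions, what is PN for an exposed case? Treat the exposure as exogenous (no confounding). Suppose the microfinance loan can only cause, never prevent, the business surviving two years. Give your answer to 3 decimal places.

PN ≈ 0.783

Under exogeneity and monotonicity, PN = (RR − 1) / RR = 1 − 1/RR.
PN = (4.6 − 1) / 4.6 = 3.6 / 4.6 ≈ 0.7826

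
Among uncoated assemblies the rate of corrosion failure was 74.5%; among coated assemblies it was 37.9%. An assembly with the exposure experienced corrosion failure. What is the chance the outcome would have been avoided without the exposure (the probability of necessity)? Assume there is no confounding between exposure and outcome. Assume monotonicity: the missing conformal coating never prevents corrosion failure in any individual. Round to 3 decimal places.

PN ≈ 0.491

p₁ = 0.745, p₀ = 0.379.
Under exogeneity and monotonicity, PN = (p₁ − p₀) / p₁.
PN = (0.745 − 0.379) / 0.745 = 0.366 / 0.745 ≈ 0.4913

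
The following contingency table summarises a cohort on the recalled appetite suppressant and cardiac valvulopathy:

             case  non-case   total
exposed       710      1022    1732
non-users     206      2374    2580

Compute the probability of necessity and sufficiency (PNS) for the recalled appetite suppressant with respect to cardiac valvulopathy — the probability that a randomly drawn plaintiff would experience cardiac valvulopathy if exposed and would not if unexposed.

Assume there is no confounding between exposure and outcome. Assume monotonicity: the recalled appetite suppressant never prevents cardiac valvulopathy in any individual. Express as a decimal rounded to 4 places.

PNS ≈ 0.3301

p₁ = P(outcome | exposed) = 710/1732 = 0.40993
p₀ = P(outcome | unexposed) = 206/2580 = 0.079845
Under exogeneity and monotonicity, PNS = p₁ − p₀.
PNS = 0.40993 − 0.079845 = 0.33009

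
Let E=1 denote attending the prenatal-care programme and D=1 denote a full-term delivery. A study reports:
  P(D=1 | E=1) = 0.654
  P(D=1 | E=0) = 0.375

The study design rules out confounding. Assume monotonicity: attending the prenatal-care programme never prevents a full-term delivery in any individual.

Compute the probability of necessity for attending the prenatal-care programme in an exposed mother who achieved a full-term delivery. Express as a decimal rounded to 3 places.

PN ≈ 0.427

Let p₁ = 0.654, p₀ = 0.375.
Under exogeneity and monotonicity, PN = (p₁ − p₀) / p₁.
PN = (0.654 − 0.375) / 0.654 = 0.279 / 0.654 ≈ 0.4266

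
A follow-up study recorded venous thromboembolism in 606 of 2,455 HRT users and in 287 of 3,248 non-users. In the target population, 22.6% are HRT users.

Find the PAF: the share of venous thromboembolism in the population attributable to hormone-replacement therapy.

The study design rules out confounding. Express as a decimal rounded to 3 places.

p₁ = P(outcome | exposed) = 606/2455 = 0.24684
p₀ = P(outcome | unexposed) = 287/3248 = 0.088362
Overall risk P(Y=1) = π·p₁ + (1−π)·p₀ = 0.226×0.24684 + 0.774×0.088362 = 0.12418.
Under exogeneity, PAF = [P(Y=1) − p₀] / P(Y=1).
PAF = (0.12418 − 0.088362) / 0.12418 ≈ 0.2884

PAF ≈ 0.288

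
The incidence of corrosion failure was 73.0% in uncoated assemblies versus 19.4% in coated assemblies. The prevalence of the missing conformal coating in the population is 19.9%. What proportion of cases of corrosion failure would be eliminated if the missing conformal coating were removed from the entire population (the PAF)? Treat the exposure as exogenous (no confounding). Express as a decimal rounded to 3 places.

PAF ≈ 0.355

p₁ = 0.73, p₀ = 0.194.
Overall risk P(Y=1) = π·p₁ + (1−π)·p₀ = 0.199×0.73 + 0.801×0.194 = 0.30066.
Under exogeneity, PAF = [P(Y=1) − p₀] / P(Y=1).
PAF = (0.30066 − 0.194) / 0.30066 ≈ 0.3548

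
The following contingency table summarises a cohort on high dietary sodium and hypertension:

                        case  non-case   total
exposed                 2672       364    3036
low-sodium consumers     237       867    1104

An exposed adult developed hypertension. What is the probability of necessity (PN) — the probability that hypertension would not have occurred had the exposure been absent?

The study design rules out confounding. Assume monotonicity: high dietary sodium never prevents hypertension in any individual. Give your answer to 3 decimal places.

PN ≈ 0.756

p₁ = P(outcome | exposed) = 2672/3036 = 0.88011
p₀ = P(outcome | unexposed) = 237/1104 = 0.21467
Under exogeneity and monotonicity, PN = (p₁ − p₀) / p₁.
PN = (0.88011 − 0.21467) / 0.88011 = 0.66543 / 0.88011 ≈ 0.7561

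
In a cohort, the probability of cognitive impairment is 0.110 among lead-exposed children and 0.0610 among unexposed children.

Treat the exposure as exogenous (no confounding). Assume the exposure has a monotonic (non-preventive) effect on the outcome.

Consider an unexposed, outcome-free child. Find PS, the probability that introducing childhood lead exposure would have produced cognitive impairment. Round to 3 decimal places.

Let p₁ = 0.11, p₀ = 0.061.
Under exogeneity and monotonicity, PS = (p₁ − p₀) / (1 − p₀).
PS = (0.11 − 0.061) / (1 − 0.061) = 0.049 / 0.939 ≈ 0.0522

PS ≈ 0.052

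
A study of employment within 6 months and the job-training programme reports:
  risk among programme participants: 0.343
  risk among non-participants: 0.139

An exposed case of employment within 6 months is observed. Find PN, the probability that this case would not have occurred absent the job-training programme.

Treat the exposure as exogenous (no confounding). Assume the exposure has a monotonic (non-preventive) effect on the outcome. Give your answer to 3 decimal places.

PN ≈ 0.595

Let p₁ = 0.343, p₀ = 0.139.
Under exogeneity and monotonicity, PN = (p₁ − p₀) / p₁.
PN = (0.343 − 0.139) / 0.343 = 0.204 / 0.343 ≈ 0.5948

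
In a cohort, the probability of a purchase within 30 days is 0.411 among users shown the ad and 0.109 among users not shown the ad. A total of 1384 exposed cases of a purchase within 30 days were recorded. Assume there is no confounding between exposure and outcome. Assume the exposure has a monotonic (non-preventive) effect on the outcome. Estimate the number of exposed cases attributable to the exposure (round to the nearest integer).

Let p₁ = 0.411, p₀ = 0.109.
PN = (p₁ − p₀)/p₁ = (0.411 − 0.109) / 0.411 ≈ 0.73479.
Attributable cases ≈ PN × (exposed cases) = 0.73479 × 1384 ≈ 1016.95.

about 1017 cases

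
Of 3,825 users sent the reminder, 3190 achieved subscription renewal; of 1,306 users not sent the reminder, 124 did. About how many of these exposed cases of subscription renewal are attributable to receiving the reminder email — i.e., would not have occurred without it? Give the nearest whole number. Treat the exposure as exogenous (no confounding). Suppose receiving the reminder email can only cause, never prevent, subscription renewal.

p₁ = P(outcome | exposed) = 3190/3825 = 0.83399
p₀ = P(outcome | unexposed) = 124/1306 = 0.094946
PN = (p₁ − p₀)/p₁ = (0.83399 − 0.094946) / 0.83399 ≈ 0.88615.
Attributable cases ≈ PN × (exposed cases) = 0.88615 × 3190 ≈ 2826.83.

about 2827 cases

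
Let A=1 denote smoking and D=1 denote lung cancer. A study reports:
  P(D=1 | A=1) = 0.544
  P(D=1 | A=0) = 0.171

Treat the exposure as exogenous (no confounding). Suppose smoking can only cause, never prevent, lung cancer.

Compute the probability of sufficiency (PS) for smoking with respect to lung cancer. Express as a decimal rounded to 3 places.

Let p₁ = 0.544, p₀ = 0.171.
Under exogeneity and monotonicity, PS = (p₁ − p₀) / (1 − p₀).
PS = (0.544 − 0.171) / (1 − 0.171) = 0.373 / 0.829 ≈ 0.4499

PS ≈ 0.450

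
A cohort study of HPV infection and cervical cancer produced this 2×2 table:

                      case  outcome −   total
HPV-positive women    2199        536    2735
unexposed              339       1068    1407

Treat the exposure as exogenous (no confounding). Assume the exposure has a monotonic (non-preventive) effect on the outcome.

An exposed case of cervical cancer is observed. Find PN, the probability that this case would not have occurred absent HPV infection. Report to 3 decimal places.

p₁ = P(outcome | exposed) = 2199/2735 = 0.80402
p₀ = P(outcome | unexposed) = 339/1407 = 0.24094
Under exogeneity and monotonicity, PN = (p₁ − p₀)/p₁.
PN = (0.80402 − 0.24094) / 0.80402 ≈ 0.7003

PN ≈ 0.700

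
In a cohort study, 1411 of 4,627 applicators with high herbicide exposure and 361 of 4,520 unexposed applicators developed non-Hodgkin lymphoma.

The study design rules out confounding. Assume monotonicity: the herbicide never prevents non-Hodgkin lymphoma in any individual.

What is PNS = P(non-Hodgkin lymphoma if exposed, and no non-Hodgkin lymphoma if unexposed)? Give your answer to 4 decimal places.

PNS ≈ 0.2251

p₁ = P(outcome | exposed) = 1411/4627 = 0.30495
p₀ = P(outcome | unexposed) = 361/4520 = 0.079867
Under exogeneity and monotonicity, PNS = p₁ − p₀.
PNS = 0.30495 − 0.079867 = 0.22508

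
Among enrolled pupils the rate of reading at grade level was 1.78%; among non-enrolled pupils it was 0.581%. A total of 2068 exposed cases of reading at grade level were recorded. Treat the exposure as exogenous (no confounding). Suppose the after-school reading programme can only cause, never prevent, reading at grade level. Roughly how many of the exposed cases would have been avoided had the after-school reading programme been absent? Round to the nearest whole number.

about 1393 cases

p₁ = 0.0178, p₀ = 0.00581.
PN = (p₁ − p₀)/p₁ = (0.0178 − 0.00581) / 0.0178 ≈ 0.67360.
Attributable cases ≈ PN × (exposed cases) = 0.67360 × 2068 ≈ 1393.00.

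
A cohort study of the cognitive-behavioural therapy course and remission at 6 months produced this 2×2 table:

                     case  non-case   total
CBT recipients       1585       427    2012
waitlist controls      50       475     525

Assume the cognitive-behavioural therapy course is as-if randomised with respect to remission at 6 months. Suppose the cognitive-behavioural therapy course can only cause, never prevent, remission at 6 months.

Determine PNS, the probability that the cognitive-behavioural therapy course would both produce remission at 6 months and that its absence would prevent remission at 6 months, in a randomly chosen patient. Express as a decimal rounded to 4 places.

PNS ≈ 0.6925

p₁ = P(outcome | exposed) = 1585/2012 = 0.78777
p₀ = P(outcome | unexposed) = 50/525 = 0.095238
Under exogeneity and monotonicity, PNS = p₁ − p₀.
PNS = 0.78777 − 0.095238 = 0.69254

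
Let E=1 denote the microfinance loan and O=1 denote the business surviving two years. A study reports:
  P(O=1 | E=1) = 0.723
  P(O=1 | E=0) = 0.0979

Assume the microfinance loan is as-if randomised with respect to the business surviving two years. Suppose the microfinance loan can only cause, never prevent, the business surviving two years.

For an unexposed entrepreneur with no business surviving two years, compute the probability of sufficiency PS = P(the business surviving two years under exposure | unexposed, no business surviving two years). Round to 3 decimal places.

Let p₁ = 0.723, p₀ = 0.0979.
Under exogeneity and monotonicity, PS = (p₁ − p₀) / (1 − p₀).
PS = (0.723 − 0.0979) / (1 − 0.0979) = 0.6251 / 0.9021 ≈ 0.6929

PS ≈ 0.693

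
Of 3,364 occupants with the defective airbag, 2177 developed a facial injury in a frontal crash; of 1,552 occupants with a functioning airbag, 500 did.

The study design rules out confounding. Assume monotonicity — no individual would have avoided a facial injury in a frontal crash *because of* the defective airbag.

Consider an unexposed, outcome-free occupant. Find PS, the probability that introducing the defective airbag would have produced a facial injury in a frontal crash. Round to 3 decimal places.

PS ≈ 0.479

p₁ = P(outcome | exposed) = 2177/3364 = 0.64715
p₀ = P(outcome | unexposed) = 500/1552 = 0.32216
Under exogeneity and monotonicity, PS = (p₁ − p₀) / (1 − p₀).
PS = (0.64715 − 0.32216) / (1 − 0.32216) = 0.32498 / 0.67784 ≈ 0.4794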